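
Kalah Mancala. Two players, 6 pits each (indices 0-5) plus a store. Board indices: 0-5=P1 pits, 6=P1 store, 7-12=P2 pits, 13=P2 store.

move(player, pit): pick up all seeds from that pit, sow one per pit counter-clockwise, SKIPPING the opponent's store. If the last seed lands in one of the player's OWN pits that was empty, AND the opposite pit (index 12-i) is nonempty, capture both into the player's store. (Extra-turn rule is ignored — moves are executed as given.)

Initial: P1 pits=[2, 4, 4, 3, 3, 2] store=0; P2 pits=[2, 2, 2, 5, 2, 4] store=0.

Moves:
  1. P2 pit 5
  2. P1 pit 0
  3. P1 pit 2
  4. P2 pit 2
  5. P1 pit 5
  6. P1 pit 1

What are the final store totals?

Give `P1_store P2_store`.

Move 1: P2 pit5 -> P1=[3,5,5,3,3,2](0) P2=[2,2,2,5,2,0](1)
Move 2: P1 pit0 -> P1=[0,6,6,4,3,2](0) P2=[2,2,2,5,2,0](1)
Move 3: P1 pit2 -> P1=[0,6,0,5,4,3](1) P2=[3,3,2,5,2,0](1)
Move 4: P2 pit2 -> P1=[0,6,0,5,4,3](1) P2=[3,3,0,6,3,0](1)
Move 5: P1 pit5 -> P1=[0,6,0,5,4,0](2) P2=[4,4,0,6,3,0](1)
Move 6: P1 pit1 -> P1=[0,0,1,6,5,1](3) P2=[5,4,0,6,3,0](1)

Answer: 3 1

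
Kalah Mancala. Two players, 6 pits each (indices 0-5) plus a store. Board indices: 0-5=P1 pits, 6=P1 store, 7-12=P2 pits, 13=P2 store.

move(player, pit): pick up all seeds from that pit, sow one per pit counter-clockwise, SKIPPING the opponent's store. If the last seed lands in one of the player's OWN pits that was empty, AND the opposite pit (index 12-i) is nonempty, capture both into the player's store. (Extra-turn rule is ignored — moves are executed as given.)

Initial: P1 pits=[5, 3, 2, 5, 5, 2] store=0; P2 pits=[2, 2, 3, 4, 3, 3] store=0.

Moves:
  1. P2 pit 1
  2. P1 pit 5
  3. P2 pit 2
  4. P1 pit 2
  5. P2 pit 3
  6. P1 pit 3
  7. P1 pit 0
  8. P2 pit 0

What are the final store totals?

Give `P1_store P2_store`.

Move 1: P2 pit1 -> P1=[5,3,2,5,5,2](0) P2=[2,0,4,5,3,3](0)
Move 2: P1 pit5 -> P1=[5,3,2,5,5,0](1) P2=[3,0,4,5,3,3](0)
Move 3: P2 pit2 -> P1=[5,3,2,5,5,0](1) P2=[3,0,0,6,4,4](1)
Move 4: P1 pit2 -> P1=[5,3,0,6,6,0](1) P2=[3,0,0,6,4,4](1)
Move 5: P2 pit3 -> P1=[6,4,1,6,6,0](1) P2=[3,0,0,0,5,5](2)
Move 6: P1 pit3 -> P1=[6,4,1,0,7,1](2) P2=[4,1,1,0,5,5](2)
Move 7: P1 pit0 -> P1=[0,5,2,1,8,2](3) P2=[4,1,1,0,5,5](2)
Move 8: P2 pit0 -> P1=[0,5,2,1,8,2](3) P2=[0,2,2,1,6,5](2)

Answer: 3 2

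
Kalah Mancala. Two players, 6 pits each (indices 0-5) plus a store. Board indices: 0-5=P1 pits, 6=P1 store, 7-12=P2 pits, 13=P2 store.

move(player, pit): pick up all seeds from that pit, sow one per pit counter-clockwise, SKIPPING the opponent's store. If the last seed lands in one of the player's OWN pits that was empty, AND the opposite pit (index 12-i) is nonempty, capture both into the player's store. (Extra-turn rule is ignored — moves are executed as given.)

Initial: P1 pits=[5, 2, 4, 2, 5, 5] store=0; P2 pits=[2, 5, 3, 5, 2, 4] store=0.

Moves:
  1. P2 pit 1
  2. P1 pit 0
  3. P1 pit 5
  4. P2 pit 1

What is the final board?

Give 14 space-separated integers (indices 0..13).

Move 1: P2 pit1 -> P1=[5,2,4,2,5,5](0) P2=[2,0,4,6,3,5](1)
Move 2: P1 pit0 -> P1=[0,3,5,3,6,6](0) P2=[2,0,4,6,3,5](1)
Move 3: P1 pit5 -> P1=[0,3,5,3,6,0](1) P2=[3,1,5,7,4,5](1)
Move 4: P2 pit1 -> P1=[0,3,5,3,6,0](1) P2=[3,0,6,7,4,5](1)

Answer: 0 3 5 3 6 0 1 3 0 6 7 4 5 1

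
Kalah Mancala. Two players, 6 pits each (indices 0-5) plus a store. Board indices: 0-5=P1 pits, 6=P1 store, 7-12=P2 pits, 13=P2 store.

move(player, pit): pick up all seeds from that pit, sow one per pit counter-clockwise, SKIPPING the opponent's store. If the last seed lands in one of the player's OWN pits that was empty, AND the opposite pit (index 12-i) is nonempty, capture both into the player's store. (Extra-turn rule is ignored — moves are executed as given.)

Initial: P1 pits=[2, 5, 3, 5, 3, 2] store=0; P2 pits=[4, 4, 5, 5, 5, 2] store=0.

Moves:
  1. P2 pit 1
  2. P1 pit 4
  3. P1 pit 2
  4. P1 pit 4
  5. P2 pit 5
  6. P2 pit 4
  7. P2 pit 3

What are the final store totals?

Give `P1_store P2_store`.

Move 1: P2 pit1 -> P1=[2,5,3,5,3,2](0) P2=[4,0,6,6,6,3](0)
Move 2: P1 pit4 -> P1=[2,5,3,5,0,3](1) P2=[5,0,6,6,6,3](0)
Move 3: P1 pit2 -> P1=[2,5,0,6,1,4](1) P2=[5,0,6,6,6,3](0)
Move 4: P1 pit4 -> P1=[2,5,0,6,0,5](1) P2=[5,0,6,6,6,3](0)
Move 5: P2 pit5 -> P1=[3,6,0,6,0,5](1) P2=[5,0,6,6,6,0](1)
Move 6: P2 pit4 -> P1=[4,7,1,7,0,5](1) P2=[5,0,6,6,0,1](2)
Move 7: P2 pit3 -> P1=[5,8,2,7,0,5](1) P2=[5,0,6,0,1,2](3)

Answer: 1 3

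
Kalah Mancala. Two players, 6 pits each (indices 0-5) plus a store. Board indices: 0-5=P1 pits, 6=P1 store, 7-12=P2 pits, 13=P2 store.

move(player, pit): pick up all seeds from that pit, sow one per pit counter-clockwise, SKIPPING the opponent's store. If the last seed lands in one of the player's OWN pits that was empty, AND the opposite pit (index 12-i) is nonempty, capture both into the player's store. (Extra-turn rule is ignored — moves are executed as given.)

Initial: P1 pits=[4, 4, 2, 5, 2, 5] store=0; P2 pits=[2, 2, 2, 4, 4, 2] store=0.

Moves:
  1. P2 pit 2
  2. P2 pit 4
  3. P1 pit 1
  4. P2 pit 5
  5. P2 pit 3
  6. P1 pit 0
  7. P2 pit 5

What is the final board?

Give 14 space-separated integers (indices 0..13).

Answer: 0 3 5 7 4 7 2 3 2 0 0 1 0 4

Derivation:
Move 1: P2 pit2 -> P1=[4,4,2,5,2,5](0) P2=[2,2,0,5,5,2](0)
Move 2: P2 pit4 -> P1=[5,5,3,5,2,5](0) P2=[2,2,0,5,0,3](1)
Move 3: P1 pit1 -> P1=[5,0,4,6,3,6](1) P2=[2,2,0,5,0,3](1)
Move 4: P2 pit5 -> P1=[6,1,4,6,3,6](1) P2=[2,2,0,5,0,0](2)
Move 5: P2 pit3 -> P1=[7,2,4,6,3,6](1) P2=[2,2,0,0,1,1](3)
Move 6: P1 pit0 -> P1=[0,3,5,7,4,7](2) P2=[3,2,0,0,1,1](3)
Move 7: P2 pit5 -> P1=[0,3,5,7,4,7](2) P2=[3,2,0,0,1,0](4)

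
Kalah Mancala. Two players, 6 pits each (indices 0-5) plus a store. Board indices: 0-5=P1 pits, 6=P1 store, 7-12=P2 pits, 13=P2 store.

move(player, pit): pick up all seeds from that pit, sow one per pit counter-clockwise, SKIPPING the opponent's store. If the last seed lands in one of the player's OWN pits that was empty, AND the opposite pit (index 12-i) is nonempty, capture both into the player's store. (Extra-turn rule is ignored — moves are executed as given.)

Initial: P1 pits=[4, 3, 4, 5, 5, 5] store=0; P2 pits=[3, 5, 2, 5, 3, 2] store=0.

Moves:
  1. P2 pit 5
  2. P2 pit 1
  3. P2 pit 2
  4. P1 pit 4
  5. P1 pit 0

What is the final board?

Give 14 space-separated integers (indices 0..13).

Move 1: P2 pit5 -> P1=[5,3,4,5,5,5](0) P2=[3,5,2,5,3,0](1)
Move 2: P2 pit1 -> P1=[5,3,4,5,5,5](0) P2=[3,0,3,6,4,1](2)
Move 3: P2 pit2 -> P1=[5,3,4,5,5,5](0) P2=[3,0,0,7,5,2](2)
Move 4: P1 pit4 -> P1=[5,3,4,5,0,6](1) P2=[4,1,1,7,5,2](2)
Move 5: P1 pit0 -> P1=[0,4,5,6,1,7](1) P2=[4,1,1,7,5,2](2)

Answer: 0 4 5 6 1 7 1 4 1 1 7 5 2 2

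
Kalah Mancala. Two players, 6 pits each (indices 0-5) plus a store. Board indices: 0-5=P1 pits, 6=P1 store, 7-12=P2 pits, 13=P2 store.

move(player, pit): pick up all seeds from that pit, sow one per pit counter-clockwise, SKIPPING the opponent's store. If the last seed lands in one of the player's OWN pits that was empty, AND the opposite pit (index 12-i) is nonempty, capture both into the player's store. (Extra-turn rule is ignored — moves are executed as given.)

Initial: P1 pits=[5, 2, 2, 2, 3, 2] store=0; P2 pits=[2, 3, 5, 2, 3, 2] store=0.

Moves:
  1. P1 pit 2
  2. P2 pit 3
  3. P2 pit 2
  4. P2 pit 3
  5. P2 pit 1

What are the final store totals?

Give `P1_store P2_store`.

Move 1: P1 pit2 -> P1=[5,2,0,3,4,2](0) P2=[2,3,5,2,3,2](0)
Move 2: P2 pit3 -> P1=[5,2,0,3,4,2](0) P2=[2,3,5,0,4,3](0)
Move 3: P2 pit2 -> P1=[6,2,0,3,4,2](0) P2=[2,3,0,1,5,4](1)
Move 4: P2 pit3 -> P1=[6,2,0,3,4,2](0) P2=[2,3,0,0,6,4](1)
Move 5: P2 pit1 -> P1=[6,2,0,3,4,2](0) P2=[2,0,1,1,7,4](1)

Answer: 0 1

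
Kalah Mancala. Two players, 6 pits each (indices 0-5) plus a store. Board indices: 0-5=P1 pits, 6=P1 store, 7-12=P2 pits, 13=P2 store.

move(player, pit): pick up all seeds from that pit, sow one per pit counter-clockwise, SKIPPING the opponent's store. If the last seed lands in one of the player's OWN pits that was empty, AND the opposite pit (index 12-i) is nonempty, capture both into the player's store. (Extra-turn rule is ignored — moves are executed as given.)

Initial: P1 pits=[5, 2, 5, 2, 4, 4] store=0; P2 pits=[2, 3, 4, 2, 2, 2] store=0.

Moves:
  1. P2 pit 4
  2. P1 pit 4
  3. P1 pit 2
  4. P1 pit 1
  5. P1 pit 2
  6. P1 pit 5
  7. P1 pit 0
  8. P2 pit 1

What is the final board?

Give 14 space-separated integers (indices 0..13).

Answer: 0 1 1 6 2 0 9 0 0 6 4 2 4 2

Derivation:
Move 1: P2 pit4 -> P1=[5,2,5,2,4,4](0) P2=[2,3,4,2,0,3](1)
Move 2: P1 pit4 -> P1=[5,2,5,2,0,5](1) P2=[3,4,4,2,0,3](1)
Move 3: P1 pit2 -> P1=[5,2,0,3,1,6](2) P2=[4,4,4,2,0,3](1)
Move 4: P1 pit1 -> P1=[5,0,1,4,1,6](2) P2=[4,4,4,2,0,3](1)
Move 5: P1 pit2 -> P1=[5,0,0,5,1,6](2) P2=[4,4,4,2,0,3](1)
Move 6: P1 pit5 -> P1=[5,0,0,5,1,0](3) P2=[5,5,5,3,1,3](1)
Move 7: P1 pit0 -> P1=[0,1,1,6,2,0](9) P2=[0,5,5,3,1,3](1)
Move 8: P2 pit1 -> P1=[0,1,1,6,2,0](9) P2=[0,0,6,4,2,4](2)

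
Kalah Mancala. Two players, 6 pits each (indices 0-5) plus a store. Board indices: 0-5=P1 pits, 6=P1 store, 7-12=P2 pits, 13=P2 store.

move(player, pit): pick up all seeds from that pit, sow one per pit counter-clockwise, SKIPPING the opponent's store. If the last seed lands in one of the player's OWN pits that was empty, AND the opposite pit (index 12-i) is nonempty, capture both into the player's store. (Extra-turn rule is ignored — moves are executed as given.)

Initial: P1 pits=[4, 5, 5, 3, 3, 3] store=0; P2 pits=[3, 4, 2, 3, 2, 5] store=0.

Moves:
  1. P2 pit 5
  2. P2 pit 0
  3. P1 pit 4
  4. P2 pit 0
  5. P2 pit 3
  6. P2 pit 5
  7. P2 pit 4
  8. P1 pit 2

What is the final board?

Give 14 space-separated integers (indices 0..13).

Answer: 7 6 0 5 1 5 2 1 7 3 0 0 1 4

Derivation:
Move 1: P2 pit5 -> P1=[5,6,6,4,3,3](0) P2=[3,4,2,3,2,0](1)
Move 2: P2 pit0 -> P1=[5,6,6,4,3,3](0) P2=[0,5,3,4,2,0](1)
Move 3: P1 pit4 -> P1=[5,6,6,4,0,4](1) P2=[1,5,3,4,2,0](1)
Move 4: P2 pit0 -> P1=[5,6,6,4,0,4](1) P2=[0,6,3,4,2,0](1)
Move 5: P2 pit3 -> P1=[6,6,6,4,0,4](1) P2=[0,6,3,0,3,1](2)
Move 6: P2 pit5 -> P1=[6,6,6,4,0,4](1) P2=[0,6,3,0,3,0](3)
Move 7: P2 pit4 -> P1=[7,6,6,4,0,4](1) P2=[0,6,3,0,0,1](4)
Move 8: P1 pit2 -> P1=[7,6,0,5,1,5](2) P2=[1,7,3,0,0,1](4)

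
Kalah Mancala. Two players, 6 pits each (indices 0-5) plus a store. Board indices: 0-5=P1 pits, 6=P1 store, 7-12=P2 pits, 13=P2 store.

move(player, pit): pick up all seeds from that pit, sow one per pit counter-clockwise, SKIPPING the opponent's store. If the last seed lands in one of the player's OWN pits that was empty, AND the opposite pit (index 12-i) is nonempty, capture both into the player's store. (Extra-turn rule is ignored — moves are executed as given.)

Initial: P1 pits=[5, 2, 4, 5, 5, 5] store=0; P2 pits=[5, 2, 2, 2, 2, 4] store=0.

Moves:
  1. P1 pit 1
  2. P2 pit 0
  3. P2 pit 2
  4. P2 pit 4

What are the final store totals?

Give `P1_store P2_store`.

Answer: 0 1

Derivation:
Move 1: P1 pit1 -> P1=[5,0,5,6,5,5](0) P2=[5,2,2,2,2,4](0)
Move 2: P2 pit0 -> P1=[5,0,5,6,5,5](0) P2=[0,3,3,3,3,5](0)
Move 3: P2 pit2 -> P1=[5,0,5,6,5,5](0) P2=[0,3,0,4,4,6](0)
Move 4: P2 pit4 -> P1=[6,1,5,6,5,5](0) P2=[0,3,0,4,0,7](1)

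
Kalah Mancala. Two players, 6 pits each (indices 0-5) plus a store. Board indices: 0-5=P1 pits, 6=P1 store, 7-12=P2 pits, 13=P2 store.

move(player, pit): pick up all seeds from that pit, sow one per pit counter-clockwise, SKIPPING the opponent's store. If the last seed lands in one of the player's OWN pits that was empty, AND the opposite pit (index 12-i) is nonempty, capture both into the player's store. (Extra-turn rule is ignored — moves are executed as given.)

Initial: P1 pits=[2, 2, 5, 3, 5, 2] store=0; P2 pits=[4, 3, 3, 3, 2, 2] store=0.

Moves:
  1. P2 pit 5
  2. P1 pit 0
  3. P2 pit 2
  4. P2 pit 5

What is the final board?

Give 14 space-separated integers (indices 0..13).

Answer: 0 3 6 4 5 2 0 4 3 0 4 3 0 2

Derivation:
Move 1: P2 pit5 -> P1=[3,2,5,3,5,2](0) P2=[4,3,3,3,2,0](1)
Move 2: P1 pit0 -> P1=[0,3,6,4,5,2](0) P2=[4,3,3,3,2,0](1)
Move 3: P2 pit2 -> P1=[0,3,6,4,5,2](0) P2=[4,3,0,4,3,1](1)
Move 4: P2 pit5 -> P1=[0,3,6,4,5,2](0) P2=[4,3,0,4,3,0](2)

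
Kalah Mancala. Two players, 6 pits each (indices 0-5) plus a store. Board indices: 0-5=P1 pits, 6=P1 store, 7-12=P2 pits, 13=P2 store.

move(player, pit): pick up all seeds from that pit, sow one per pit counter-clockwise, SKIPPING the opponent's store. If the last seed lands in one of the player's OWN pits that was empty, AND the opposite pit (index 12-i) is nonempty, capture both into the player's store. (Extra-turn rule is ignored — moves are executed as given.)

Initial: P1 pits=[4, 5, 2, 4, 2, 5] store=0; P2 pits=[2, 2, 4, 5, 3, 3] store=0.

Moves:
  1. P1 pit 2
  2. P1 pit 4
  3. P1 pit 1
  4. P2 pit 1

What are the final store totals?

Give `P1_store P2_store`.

Move 1: P1 pit2 -> P1=[4,5,0,5,3,5](0) P2=[2,2,4,5,3,3](0)
Move 2: P1 pit4 -> P1=[4,5,0,5,0,6](1) P2=[3,2,4,5,3,3](0)
Move 3: P1 pit1 -> P1=[4,0,1,6,1,7](2) P2=[3,2,4,5,3,3](0)
Move 4: P2 pit1 -> P1=[4,0,1,6,1,7](2) P2=[3,0,5,6,3,3](0)

Answer: 2 0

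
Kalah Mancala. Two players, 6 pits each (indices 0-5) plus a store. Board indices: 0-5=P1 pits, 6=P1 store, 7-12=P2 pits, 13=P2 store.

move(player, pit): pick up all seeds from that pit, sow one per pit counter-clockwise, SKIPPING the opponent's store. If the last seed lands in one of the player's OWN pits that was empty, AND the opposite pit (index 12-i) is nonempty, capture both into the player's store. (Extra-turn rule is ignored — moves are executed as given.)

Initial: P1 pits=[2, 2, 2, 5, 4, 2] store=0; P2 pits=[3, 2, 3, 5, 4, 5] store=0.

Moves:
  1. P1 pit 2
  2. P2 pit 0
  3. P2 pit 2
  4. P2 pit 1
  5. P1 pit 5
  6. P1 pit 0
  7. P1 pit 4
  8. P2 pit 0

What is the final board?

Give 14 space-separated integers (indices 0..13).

Answer: 0 3 0 6 0 1 11 0 2 3 0 6 6 1

Derivation:
Move 1: P1 pit2 -> P1=[2,2,0,6,5,2](0) P2=[3,2,3,5,4,5](0)
Move 2: P2 pit0 -> P1=[2,2,0,6,5,2](0) P2=[0,3,4,6,4,5](0)
Move 3: P2 pit2 -> P1=[2,2,0,6,5,2](0) P2=[0,3,0,7,5,6](1)
Move 4: P2 pit1 -> P1=[2,2,0,6,5,2](0) P2=[0,0,1,8,6,6](1)
Move 5: P1 pit5 -> P1=[2,2,0,6,5,0](1) P2=[1,0,1,8,6,6](1)
Move 6: P1 pit0 -> P1=[0,3,0,6,5,0](10) P2=[1,0,1,0,6,6](1)
Move 7: P1 pit4 -> P1=[0,3,0,6,0,1](11) P2=[2,1,2,0,6,6](1)
Move 8: P2 pit0 -> P1=[0,3,0,6,0,1](11) P2=[0,2,3,0,6,6](1)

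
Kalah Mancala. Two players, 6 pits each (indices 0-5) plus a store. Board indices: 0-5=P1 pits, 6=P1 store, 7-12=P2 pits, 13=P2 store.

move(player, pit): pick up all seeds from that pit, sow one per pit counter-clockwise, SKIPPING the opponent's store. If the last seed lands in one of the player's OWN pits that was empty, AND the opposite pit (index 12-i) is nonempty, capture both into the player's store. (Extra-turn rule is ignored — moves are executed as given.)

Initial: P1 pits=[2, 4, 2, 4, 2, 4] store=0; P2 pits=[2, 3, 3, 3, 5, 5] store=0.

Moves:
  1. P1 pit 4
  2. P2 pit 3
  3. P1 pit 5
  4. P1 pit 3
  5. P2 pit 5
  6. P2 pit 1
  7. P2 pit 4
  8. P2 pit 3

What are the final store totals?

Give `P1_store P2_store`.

Answer: 3 7

Derivation:
Move 1: P1 pit4 -> P1=[2,4,2,4,0,5](1) P2=[2,3,3,3,5,5](0)
Move 2: P2 pit3 -> P1=[2,4,2,4,0,5](1) P2=[2,3,3,0,6,6](1)
Move 3: P1 pit5 -> P1=[2,4,2,4,0,0](2) P2=[3,4,4,1,6,6](1)
Move 4: P1 pit3 -> P1=[2,4,2,0,1,1](3) P2=[4,4,4,1,6,6](1)
Move 5: P2 pit5 -> P1=[3,5,3,1,2,1](3) P2=[4,4,4,1,6,0](2)
Move 6: P2 pit1 -> P1=[0,5,3,1,2,1](3) P2=[4,0,5,2,7,0](6)
Move 7: P2 pit4 -> P1=[1,6,4,2,3,1](3) P2=[4,0,5,2,0,1](7)
Move 8: P2 pit3 -> P1=[1,6,4,2,3,1](3) P2=[4,0,5,0,1,2](7)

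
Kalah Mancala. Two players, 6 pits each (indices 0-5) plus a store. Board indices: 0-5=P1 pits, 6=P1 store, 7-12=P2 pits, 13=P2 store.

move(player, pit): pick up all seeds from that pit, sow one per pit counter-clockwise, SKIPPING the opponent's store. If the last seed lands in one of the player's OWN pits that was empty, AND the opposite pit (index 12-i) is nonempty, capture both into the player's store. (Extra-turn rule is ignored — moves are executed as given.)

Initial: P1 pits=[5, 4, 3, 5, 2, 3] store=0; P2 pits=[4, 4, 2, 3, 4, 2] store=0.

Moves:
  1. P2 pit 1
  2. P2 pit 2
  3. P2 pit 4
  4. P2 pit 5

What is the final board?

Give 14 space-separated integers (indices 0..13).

Answer: 7 6 5 7 2 3 0 4 0 0 5 0 0 2

Derivation:
Move 1: P2 pit1 -> P1=[5,4,3,5,2,3](0) P2=[4,0,3,4,5,3](0)
Move 2: P2 pit2 -> P1=[5,4,3,5,2,3](0) P2=[4,0,0,5,6,4](0)
Move 3: P2 pit4 -> P1=[6,5,4,6,2,3](0) P2=[4,0,0,5,0,5](1)
Move 4: P2 pit5 -> P1=[7,6,5,7,2,3](0) P2=[4,0,0,5,0,0](2)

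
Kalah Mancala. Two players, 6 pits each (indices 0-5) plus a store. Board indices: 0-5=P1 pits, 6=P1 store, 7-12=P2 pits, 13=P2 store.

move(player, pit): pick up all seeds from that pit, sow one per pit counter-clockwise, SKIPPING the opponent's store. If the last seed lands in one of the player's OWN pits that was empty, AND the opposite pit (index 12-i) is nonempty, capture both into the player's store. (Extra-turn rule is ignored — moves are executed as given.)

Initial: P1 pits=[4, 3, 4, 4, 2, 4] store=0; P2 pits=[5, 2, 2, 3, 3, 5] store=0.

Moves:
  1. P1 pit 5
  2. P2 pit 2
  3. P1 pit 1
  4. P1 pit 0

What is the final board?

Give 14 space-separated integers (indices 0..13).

Move 1: P1 pit5 -> P1=[4,3,4,4,2,0](1) P2=[6,3,3,3,3,5](0)
Move 2: P2 pit2 -> P1=[4,3,4,4,2,0](1) P2=[6,3,0,4,4,6](0)
Move 3: P1 pit1 -> P1=[4,0,5,5,3,0](1) P2=[6,3,0,4,4,6](0)
Move 4: P1 pit0 -> P1=[0,1,6,6,4,0](1) P2=[6,3,0,4,4,6](0)

Answer: 0 1 6 6 4 0 1 6 3 0 4 4 6 0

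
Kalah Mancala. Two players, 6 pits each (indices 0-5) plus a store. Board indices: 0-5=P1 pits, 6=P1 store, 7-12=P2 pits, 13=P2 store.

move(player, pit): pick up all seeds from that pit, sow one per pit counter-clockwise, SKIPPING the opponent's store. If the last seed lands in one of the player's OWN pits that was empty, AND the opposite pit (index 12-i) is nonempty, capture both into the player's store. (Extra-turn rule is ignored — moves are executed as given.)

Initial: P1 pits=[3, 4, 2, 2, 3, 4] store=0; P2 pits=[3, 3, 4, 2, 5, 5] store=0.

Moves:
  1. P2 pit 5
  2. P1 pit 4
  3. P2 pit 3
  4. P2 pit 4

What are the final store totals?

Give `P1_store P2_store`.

Move 1: P2 pit5 -> P1=[4,5,3,3,3,4](0) P2=[3,3,4,2,5,0](1)
Move 2: P1 pit4 -> P1=[4,5,3,3,0,5](1) P2=[4,3,4,2,5,0](1)
Move 3: P2 pit3 -> P1=[0,5,3,3,0,5](1) P2=[4,3,4,0,6,0](6)
Move 4: P2 pit4 -> P1=[1,6,4,4,0,5](1) P2=[4,3,4,0,0,1](7)

Answer: 1 7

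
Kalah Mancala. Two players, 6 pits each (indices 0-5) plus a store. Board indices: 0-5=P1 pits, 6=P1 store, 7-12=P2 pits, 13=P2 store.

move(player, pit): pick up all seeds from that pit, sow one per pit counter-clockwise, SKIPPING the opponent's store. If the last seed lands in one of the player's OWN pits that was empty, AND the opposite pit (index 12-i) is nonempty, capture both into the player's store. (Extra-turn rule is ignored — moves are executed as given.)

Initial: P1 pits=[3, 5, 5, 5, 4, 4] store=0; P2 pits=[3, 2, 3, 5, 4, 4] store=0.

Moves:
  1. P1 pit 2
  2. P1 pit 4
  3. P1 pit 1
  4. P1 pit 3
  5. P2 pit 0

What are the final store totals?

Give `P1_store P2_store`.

Answer: 4 1

Derivation:
Move 1: P1 pit2 -> P1=[3,5,0,6,5,5](1) P2=[4,2,3,5,4,4](0)
Move 2: P1 pit4 -> P1=[3,5,0,6,0,6](2) P2=[5,3,4,5,4,4](0)
Move 3: P1 pit1 -> P1=[3,0,1,7,1,7](3) P2=[5,3,4,5,4,4](0)
Move 4: P1 pit3 -> P1=[3,0,1,0,2,8](4) P2=[6,4,5,6,4,4](0)
Move 5: P2 pit0 -> P1=[3,0,1,0,2,8](4) P2=[0,5,6,7,5,5](1)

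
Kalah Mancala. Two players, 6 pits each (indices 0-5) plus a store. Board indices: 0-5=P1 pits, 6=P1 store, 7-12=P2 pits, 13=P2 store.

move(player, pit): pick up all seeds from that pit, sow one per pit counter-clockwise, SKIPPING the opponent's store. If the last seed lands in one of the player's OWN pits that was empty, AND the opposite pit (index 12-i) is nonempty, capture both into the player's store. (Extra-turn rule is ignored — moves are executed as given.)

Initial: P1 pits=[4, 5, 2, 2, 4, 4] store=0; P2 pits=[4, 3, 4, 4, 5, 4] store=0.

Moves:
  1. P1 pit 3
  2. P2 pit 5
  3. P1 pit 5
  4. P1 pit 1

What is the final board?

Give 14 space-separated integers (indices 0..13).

Move 1: P1 pit3 -> P1=[4,5,2,0,5,5](0) P2=[4,3,4,4,5,4](0)
Move 2: P2 pit5 -> P1=[5,6,3,0,5,5](0) P2=[4,3,4,4,5,0](1)
Move 3: P1 pit5 -> P1=[5,6,3,0,5,0](1) P2=[5,4,5,5,5,0](1)
Move 4: P1 pit1 -> P1=[5,0,4,1,6,1](2) P2=[6,4,5,5,5,0](1)

Answer: 5 0 4 1 6 1 2 6 4 5 5 5 0 1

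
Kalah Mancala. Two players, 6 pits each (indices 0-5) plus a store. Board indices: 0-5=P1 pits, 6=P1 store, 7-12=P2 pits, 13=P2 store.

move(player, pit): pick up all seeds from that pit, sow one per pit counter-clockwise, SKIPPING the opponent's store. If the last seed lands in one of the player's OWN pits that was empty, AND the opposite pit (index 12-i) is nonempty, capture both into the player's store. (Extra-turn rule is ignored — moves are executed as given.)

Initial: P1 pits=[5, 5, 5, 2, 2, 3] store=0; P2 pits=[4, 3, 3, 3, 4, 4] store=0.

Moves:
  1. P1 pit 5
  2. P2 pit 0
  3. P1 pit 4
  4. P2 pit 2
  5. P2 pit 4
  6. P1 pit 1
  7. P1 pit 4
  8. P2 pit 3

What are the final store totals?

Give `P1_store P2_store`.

Answer: 3 3

Derivation:
Move 1: P1 pit5 -> P1=[5,5,5,2,2,0](1) P2=[5,4,3,3,4,4](0)
Move 2: P2 pit0 -> P1=[5,5,5,2,2,0](1) P2=[0,5,4,4,5,5](0)
Move 3: P1 pit4 -> P1=[5,5,5,2,0,1](2) P2=[0,5,4,4,5,5](0)
Move 4: P2 pit2 -> P1=[5,5,5,2,0,1](2) P2=[0,5,0,5,6,6](1)
Move 5: P2 pit4 -> P1=[6,6,6,3,0,1](2) P2=[0,5,0,5,0,7](2)
Move 6: P1 pit1 -> P1=[6,0,7,4,1,2](3) P2=[1,5,0,5,0,7](2)
Move 7: P1 pit4 -> P1=[6,0,7,4,0,3](3) P2=[1,5,0,5,0,7](2)
Move 8: P2 pit3 -> P1=[7,1,7,4,0,3](3) P2=[1,5,0,0,1,8](3)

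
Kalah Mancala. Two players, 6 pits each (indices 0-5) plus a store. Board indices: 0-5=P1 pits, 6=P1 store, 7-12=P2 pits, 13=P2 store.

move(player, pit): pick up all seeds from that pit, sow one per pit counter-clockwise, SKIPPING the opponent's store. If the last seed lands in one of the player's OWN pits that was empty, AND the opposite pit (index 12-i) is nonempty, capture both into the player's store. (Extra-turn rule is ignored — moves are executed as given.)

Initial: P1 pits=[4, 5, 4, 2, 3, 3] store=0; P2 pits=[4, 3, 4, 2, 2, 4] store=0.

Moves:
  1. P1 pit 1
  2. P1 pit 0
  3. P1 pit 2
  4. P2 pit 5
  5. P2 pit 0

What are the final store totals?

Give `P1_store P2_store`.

Answer: 2 3

Derivation:
Move 1: P1 pit1 -> P1=[4,0,5,3,4,4](1) P2=[4,3,4,2,2,4](0)
Move 2: P1 pit0 -> P1=[0,1,6,4,5,4](1) P2=[4,3,4,2,2,4](0)
Move 3: P1 pit2 -> P1=[0,1,0,5,6,5](2) P2=[5,4,4,2,2,4](0)
Move 4: P2 pit5 -> P1=[1,2,1,5,6,5](2) P2=[5,4,4,2,2,0](1)
Move 5: P2 pit0 -> P1=[0,2,1,5,6,5](2) P2=[0,5,5,3,3,0](3)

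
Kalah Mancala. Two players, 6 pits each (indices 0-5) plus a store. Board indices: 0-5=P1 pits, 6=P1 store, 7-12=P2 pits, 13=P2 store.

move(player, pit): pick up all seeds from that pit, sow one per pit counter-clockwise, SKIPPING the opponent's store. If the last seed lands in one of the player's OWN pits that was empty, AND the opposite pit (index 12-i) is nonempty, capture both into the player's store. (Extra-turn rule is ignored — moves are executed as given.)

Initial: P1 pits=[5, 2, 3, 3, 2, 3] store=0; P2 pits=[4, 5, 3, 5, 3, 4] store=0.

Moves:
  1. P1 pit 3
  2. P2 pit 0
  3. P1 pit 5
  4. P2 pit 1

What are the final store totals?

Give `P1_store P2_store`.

Move 1: P1 pit3 -> P1=[5,2,3,0,3,4](1) P2=[4,5,3,5,3,4](0)
Move 2: P2 pit0 -> P1=[5,2,3,0,3,4](1) P2=[0,6,4,6,4,4](0)
Move 3: P1 pit5 -> P1=[5,2,3,0,3,0](2) P2=[1,7,5,6,4,4](0)
Move 4: P2 pit1 -> P1=[6,3,3,0,3,0](2) P2=[1,0,6,7,5,5](1)

Answer: 2 1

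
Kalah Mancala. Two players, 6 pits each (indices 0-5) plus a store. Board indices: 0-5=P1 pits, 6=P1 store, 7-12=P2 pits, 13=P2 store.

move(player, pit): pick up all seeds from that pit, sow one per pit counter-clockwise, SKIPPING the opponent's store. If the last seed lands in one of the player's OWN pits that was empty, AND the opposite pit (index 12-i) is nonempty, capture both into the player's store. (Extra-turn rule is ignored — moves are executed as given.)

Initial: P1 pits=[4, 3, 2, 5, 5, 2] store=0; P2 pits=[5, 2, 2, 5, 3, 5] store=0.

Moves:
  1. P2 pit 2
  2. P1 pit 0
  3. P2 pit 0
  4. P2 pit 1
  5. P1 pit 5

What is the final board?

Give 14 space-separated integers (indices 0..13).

Move 1: P2 pit2 -> P1=[4,3,2,5,5,2](0) P2=[5,2,0,6,4,5](0)
Move 2: P1 pit0 -> P1=[0,4,3,6,6,2](0) P2=[5,2,0,6,4,5](0)
Move 3: P2 pit0 -> P1=[0,4,3,6,6,2](0) P2=[0,3,1,7,5,6](0)
Move 4: P2 pit1 -> P1=[0,4,3,6,6,2](0) P2=[0,0,2,8,6,6](0)
Move 5: P1 pit5 -> P1=[0,4,3,6,6,0](1) P2=[1,0,2,8,6,6](0)

Answer: 0 4 3 6 6 0 1 1 0 2 8 6 6 0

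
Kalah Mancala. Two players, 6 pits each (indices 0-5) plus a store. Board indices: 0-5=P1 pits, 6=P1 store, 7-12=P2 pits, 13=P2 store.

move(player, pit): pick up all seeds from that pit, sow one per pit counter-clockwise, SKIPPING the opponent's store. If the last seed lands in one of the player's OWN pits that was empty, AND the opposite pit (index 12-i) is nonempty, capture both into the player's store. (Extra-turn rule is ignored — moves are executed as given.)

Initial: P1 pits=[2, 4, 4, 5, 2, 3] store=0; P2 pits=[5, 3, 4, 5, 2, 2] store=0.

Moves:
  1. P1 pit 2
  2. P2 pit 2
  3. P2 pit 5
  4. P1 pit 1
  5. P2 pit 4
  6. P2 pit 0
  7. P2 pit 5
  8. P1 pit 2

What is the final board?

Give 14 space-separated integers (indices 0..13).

Answer: 5 0 0 8 4 5 2 0 4 1 7 1 0 4

Derivation:
Move 1: P1 pit2 -> P1=[2,4,0,6,3,4](1) P2=[5,3,4,5,2,2](0)
Move 2: P2 pit2 -> P1=[2,4,0,6,3,4](1) P2=[5,3,0,6,3,3](1)
Move 3: P2 pit5 -> P1=[3,5,0,6,3,4](1) P2=[5,3,0,6,3,0](2)
Move 4: P1 pit1 -> P1=[3,0,1,7,4,5](2) P2=[5,3,0,6,3,0](2)
Move 5: P2 pit4 -> P1=[4,0,1,7,4,5](2) P2=[5,3,0,6,0,1](3)
Move 6: P2 pit0 -> P1=[4,0,1,7,4,5](2) P2=[0,4,1,7,1,2](3)
Move 7: P2 pit5 -> P1=[5,0,1,7,4,5](2) P2=[0,4,1,7,1,0](4)
Move 8: P1 pit2 -> P1=[5,0,0,8,4,5](2) P2=[0,4,1,7,1,0](4)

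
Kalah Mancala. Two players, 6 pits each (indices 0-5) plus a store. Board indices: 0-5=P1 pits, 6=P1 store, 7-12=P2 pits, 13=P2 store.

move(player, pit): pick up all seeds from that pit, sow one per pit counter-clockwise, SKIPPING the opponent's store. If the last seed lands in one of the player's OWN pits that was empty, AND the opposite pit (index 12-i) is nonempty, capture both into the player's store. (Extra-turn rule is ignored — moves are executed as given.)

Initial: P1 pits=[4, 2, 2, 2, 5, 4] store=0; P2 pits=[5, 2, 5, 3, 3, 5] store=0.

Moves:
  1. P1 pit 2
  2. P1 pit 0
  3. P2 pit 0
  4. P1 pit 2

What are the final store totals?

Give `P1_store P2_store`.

Move 1: P1 pit2 -> P1=[4,2,0,3,6,4](0) P2=[5,2,5,3,3,5](0)
Move 2: P1 pit0 -> P1=[0,3,1,4,7,4](0) P2=[5,2,5,3,3,5](0)
Move 3: P2 pit0 -> P1=[0,3,1,4,7,4](0) P2=[0,3,6,4,4,6](0)
Move 4: P1 pit2 -> P1=[0,3,0,5,7,4](0) P2=[0,3,6,4,4,6](0)

Answer: 0 0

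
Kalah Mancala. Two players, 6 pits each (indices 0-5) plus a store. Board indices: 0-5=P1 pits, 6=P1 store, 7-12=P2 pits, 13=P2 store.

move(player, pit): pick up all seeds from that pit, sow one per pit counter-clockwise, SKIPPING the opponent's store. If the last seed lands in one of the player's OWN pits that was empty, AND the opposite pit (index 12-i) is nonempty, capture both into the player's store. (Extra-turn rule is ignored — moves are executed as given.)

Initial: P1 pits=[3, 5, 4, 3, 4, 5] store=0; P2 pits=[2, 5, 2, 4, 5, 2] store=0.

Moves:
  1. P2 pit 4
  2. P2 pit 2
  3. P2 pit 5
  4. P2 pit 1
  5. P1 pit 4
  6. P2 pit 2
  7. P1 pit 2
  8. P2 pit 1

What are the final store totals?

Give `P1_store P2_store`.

Move 1: P2 pit4 -> P1=[4,6,5,3,4,5](0) P2=[2,5,2,4,0,3](1)
Move 2: P2 pit2 -> P1=[4,0,5,3,4,5](0) P2=[2,5,0,5,0,3](8)
Move 3: P2 pit5 -> P1=[5,1,5,3,4,5](0) P2=[2,5,0,5,0,0](9)
Move 4: P2 pit1 -> P1=[5,1,5,3,4,5](0) P2=[2,0,1,6,1,1](10)
Move 5: P1 pit4 -> P1=[5,1,5,3,0,6](1) P2=[3,1,1,6,1,1](10)
Move 6: P2 pit2 -> P1=[5,1,5,3,0,6](1) P2=[3,1,0,7,1,1](10)
Move 7: P1 pit2 -> P1=[5,1,0,4,1,7](2) P2=[4,1,0,7,1,1](10)
Move 8: P2 pit1 -> P1=[5,1,0,0,1,7](2) P2=[4,0,0,7,1,1](15)

Answer: 2 15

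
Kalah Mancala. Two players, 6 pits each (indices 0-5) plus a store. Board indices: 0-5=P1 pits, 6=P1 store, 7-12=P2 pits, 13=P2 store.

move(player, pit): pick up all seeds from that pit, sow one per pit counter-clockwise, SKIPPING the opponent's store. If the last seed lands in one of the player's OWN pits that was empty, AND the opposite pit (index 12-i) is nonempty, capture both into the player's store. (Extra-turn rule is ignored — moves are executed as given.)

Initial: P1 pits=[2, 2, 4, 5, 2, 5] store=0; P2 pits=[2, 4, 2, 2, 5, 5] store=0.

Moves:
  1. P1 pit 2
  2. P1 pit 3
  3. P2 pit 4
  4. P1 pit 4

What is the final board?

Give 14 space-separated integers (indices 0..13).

Move 1: P1 pit2 -> P1=[2,2,0,6,3,6](1) P2=[2,4,2,2,5,5](0)
Move 2: P1 pit3 -> P1=[2,2,0,0,4,7](2) P2=[3,5,3,2,5,5](0)
Move 3: P2 pit4 -> P1=[3,3,1,0,4,7](2) P2=[3,5,3,2,0,6](1)
Move 4: P1 pit4 -> P1=[3,3,1,0,0,8](3) P2=[4,6,3,2,0,6](1)

Answer: 3 3 1 0 0 8 3 4 6 3 2 0 6 1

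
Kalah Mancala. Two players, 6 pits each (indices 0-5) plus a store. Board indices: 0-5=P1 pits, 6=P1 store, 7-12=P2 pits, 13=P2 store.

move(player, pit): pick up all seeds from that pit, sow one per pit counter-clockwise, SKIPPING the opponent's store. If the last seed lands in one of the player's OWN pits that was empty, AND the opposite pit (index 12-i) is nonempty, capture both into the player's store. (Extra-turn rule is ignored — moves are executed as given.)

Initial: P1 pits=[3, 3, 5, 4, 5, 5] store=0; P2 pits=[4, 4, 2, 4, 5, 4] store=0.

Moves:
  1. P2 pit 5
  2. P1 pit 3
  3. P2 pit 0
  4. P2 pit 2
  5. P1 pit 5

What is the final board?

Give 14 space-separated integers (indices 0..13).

Move 1: P2 pit5 -> P1=[4,4,6,4,5,5](0) P2=[4,4,2,4,5,0](1)
Move 2: P1 pit3 -> P1=[4,4,6,0,6,6](1) P2=[5,4,2,4,5,0](1)
Move 3: P2 pit0 -> P1=[0,4,6,0,6,6](1) P2=[0,5,3,5,6,0](6)
Move 4: P2 pit2 -> P1=[0,4,6,0,6,6](1) P2=[0,5,0,6,7,1](6)
Move 5: P1 pit5 -> P1=[0,4,6,0,6,0](2) P2=[1,6,1,7,8,1](6)

Answer: 0 4 6 0 6 0 2 1 6 1 7 8 1 6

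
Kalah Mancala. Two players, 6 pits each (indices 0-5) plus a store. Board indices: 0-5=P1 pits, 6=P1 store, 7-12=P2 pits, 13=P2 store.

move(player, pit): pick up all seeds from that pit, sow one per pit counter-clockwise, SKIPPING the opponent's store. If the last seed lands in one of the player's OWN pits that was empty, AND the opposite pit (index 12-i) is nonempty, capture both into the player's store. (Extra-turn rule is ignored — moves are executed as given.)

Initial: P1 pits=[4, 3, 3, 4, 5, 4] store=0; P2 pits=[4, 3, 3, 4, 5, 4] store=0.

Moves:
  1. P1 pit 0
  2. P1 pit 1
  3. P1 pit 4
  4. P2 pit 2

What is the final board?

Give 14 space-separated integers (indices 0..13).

Move 1: P1 pit0 -> P1=[0,4,4,5,6,4](0) P2=[4,3,3,4,5,4](0)
Move 2: P1 pit1 -> P1=[0,0,5,6,7,5](0) P2=[4,3,3,4,5,4](0)
Move 3: P1 pit4 -> P1=[0,0,5,6,0,6](1) P2=[5,4,4,5,6,4](0)
Move 4: P2 pit2 -> P1=[0,0,5,6,0,6](1) P2=[5,4,0,6,7,5](1)

Answer: 0 0 5 6 0 6 1 5 4 0 6 7 5 1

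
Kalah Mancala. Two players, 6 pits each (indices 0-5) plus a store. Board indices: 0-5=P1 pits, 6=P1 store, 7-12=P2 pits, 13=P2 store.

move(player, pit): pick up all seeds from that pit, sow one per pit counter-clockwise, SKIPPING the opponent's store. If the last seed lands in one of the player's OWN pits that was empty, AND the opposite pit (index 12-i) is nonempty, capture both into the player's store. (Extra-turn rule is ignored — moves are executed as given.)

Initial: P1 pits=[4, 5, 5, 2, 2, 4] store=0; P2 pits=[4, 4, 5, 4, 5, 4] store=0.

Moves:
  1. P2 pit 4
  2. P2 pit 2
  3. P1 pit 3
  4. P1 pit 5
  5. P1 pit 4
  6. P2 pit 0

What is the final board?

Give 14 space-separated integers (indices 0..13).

Answer: 6 6 6 0 0 1 2 0 6 2 7 2 7 3

Derivation:
Move 1: P2 pit4 -> P1=[5,6,6,2,2,4](0) P2=[4,4,5,4,0,5](1)
Move 2: P2 pit2 -> P1=[6,6,6,2,2,4](0) P2=[4,4,0,5,1,6](2)
Move 3: P1 pit3 -> P1=[6,6,6,0,3,5](0) P2=[4,4,0,5,1,6](2)
Move 4: P1 pit5 -> P1=[6,6,6,0,3,0](1) P2=[5,5,1,6,1,6](2)
Move 5: P1 pit4 -> P1=[6,6,6,0,0,1](2) P2=[6,5,1,6,1,6](2)
Move 6: P2 pit0 -> P1=[6,6,6,0,0,1](2) P2=[0,6,2,7,2,7](3)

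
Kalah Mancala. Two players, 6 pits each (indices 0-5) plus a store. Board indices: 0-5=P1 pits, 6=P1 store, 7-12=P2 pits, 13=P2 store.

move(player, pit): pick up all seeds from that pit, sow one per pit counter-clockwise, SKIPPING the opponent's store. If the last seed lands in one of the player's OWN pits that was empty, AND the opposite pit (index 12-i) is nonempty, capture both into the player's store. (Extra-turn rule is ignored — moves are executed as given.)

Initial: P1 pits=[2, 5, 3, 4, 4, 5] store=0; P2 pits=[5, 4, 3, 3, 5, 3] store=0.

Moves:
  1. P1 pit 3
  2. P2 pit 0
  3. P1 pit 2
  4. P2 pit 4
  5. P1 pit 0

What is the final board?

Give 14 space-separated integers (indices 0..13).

Move 1: P1 pit3 -> P1=[2,5,3,0,5,6](1) P2=[6,4,3,3,5,3](0)
Move 2: P2 pit0 -> P1=[2,5,3,0,5,6](1) P2=[0,5,4,4,6,4](1)
Move 3: P1 pit2 -> P1=[2,5,0,1,6,7](1) P2=[0,5,4,4,6,4](1)
Move 4: P2 pit4 -> P1=[3,6,1,2,6,7](1) P2=[0,5,4,4,0,5](2)
Move 5: P1 pit0 -> P1=[0,7,2,3,6,7](1) P2=[0,5,4,4,0,5](2)

Answer: 0 7 2 3 6 7 1 0 5 4 4 0 5 2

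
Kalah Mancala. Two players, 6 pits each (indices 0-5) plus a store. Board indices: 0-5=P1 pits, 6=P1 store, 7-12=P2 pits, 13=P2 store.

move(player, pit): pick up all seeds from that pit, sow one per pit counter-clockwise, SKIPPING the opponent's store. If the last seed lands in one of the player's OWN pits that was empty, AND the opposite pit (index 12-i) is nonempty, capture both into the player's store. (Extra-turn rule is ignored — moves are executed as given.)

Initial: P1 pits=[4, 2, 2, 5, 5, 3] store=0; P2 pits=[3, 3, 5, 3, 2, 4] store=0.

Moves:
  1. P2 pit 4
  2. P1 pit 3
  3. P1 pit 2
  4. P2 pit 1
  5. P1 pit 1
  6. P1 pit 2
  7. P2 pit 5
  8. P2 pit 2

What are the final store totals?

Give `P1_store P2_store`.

Move 1: P2 pit4 -> P1=[4,2,2,5,5,3](0) P2=[3,3,5,3,0,5](1)
Move 2: P1 pit3 -> P1=[4,2,2,0,6,4](1) P2=[4,4,5,3,0,5](1)
Move 3: P1 pit2 -> P1=[4,2,0,1,7,4](1) P2=[4,4,5,3,0,5](1)
Move 4: P2 pit1 -> P1=[4,2,0,1,7,4](1) P2=[4,0,6,4,1,6](1)
Move 5: P1 pit1 -> P1=[4,0,1,2,7,4](1) P2=[4,0,6,4,1,6](1)
Move 6: P1 pit2 -> P1=[4,0,0,3,7,4](1) P2=[4,0,6,4,1,6](1)
Move 7: P2 pit5 -> P1=[5,1,1,4,8,4](1) P2=[4,0,6,4,1,0](2)
Move 8: P2 pit2 -> P1=[6,2,1,4,8,4](1) P2=[4,0,0,5,2,1](3)

Answer: 1 3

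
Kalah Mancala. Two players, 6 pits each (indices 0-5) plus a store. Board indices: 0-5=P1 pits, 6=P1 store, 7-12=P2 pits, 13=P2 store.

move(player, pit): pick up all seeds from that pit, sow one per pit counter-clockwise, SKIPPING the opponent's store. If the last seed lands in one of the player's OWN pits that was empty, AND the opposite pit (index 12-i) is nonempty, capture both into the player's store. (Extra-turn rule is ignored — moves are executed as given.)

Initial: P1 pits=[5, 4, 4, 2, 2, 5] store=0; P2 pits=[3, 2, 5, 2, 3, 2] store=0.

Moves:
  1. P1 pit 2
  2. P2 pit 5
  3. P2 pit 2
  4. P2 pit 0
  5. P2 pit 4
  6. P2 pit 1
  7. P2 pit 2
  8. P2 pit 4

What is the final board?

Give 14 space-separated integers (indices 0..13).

Answer: 8 0 0 3 3 6 1 0 0 0 6 0 3 9

Derivation:
Move 1: P1 pit2 -> P1=[5,4,0,3,3,6](1) P2=[3,2,5,2,3,2](0)
Move 2: P2 pit5 -> P1=[6,4,0,3,3,6](1) P2=[3,2,5,2,3,0](1)
Move 3: P2 pit2 -> P1=[7,4,0,3,3,6](1) P2=[3,2,0,3,4,1](2)
Move 4: P2 pit0 -> P1=[7,4,0,3,3,6](1) P2=[0,3,1,4,4,1](2)
Move 5: P2 pit4 -> P1=[8,5,0,3,3,6](1) P2=[0,3,1,4,0,2](3)
Move 6: P2 pit1 -> P1=[8,0,0,3,3,6](1) P2=[0,0,2,5,0,2](9)
Move 7: P2 pit2 -> P1=[8,0,0,3,3,6](1) P2=[0,0,0,6,1,2](9)
Move 8: P2 pit4 -> P1=[8,0,0,3,3,6](1) P2=[0,0,0,6,0,3](9)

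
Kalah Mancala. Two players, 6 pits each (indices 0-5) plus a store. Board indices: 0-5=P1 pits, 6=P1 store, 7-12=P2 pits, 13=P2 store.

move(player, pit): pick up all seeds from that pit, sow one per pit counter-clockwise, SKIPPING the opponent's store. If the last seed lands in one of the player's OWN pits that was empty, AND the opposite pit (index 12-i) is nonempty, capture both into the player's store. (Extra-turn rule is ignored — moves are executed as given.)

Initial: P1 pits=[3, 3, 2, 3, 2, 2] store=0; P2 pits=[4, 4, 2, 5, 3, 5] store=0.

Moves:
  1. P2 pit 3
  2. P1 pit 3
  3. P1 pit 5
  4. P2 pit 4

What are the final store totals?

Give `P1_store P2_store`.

Move 1: P2 pit3 -> P1=[4,4,2,3,2,2](0) P2=[4,4,2,0,4,6](1)
Move 2: P1 pit3 -> P1=[4,4,2,0,3,3](1) P2=[4,4,2,0,4,6](1)
Move 3: P1 pit5 -> P1=[4,4,2,0,3,0](2) P2=[5,5,2,0,4,6](1)
Move 4: P2 pit4 -> P1=[5,5,2,0,3,0](2) P2=[5,5,2,0,0,7](2)

Answer: 2 2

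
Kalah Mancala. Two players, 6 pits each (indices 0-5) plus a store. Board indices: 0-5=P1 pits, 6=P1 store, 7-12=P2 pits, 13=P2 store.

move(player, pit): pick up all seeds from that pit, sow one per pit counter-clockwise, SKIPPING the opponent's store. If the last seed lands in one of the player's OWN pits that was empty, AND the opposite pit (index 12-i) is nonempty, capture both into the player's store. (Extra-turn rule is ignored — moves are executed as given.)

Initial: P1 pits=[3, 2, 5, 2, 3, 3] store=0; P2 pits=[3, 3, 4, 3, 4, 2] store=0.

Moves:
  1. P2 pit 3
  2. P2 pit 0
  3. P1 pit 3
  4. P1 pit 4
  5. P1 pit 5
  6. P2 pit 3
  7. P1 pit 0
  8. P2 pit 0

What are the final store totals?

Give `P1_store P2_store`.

Answer: 9 7

Derivation:
Move 1: P2 pit3 -> P1=[3,2,5,2,3,3](0) P2=[3,3,4,0,5,3](1)
Move 2: P2 pit0 -> P1=[3,2,0,2,3,3](0) P2=[0,4,5,0,5,3](7)
Move 3: P1 pit3 -> P1=[3,2,0,0,4,4](0) P2=[0,4,5,0,5,3](7)
Move 4: P1 pit4 -> P1=[3,2,0,0,0,5](1) P2=[1,5,5,0,5,3](7)
Move 5: P1 pit5 -> P1=[3,2,0,0,0,0](2) P2=[2,6,6,1,5,3](7)
Move 6: P2 pit3 -> P1=[3,2,0,0,0,0](2) P2=[2,6,6,0,6,3](7)
Move 7: P1 pit0 -> P1=[0,3,1,0,0,0](9) P2=[2,6,0,0,6,3](7)
Move 8: P2 pit0 -> P1=[0,3,1,0,0,0](9) P2=[0,7,1,0,6,3](7)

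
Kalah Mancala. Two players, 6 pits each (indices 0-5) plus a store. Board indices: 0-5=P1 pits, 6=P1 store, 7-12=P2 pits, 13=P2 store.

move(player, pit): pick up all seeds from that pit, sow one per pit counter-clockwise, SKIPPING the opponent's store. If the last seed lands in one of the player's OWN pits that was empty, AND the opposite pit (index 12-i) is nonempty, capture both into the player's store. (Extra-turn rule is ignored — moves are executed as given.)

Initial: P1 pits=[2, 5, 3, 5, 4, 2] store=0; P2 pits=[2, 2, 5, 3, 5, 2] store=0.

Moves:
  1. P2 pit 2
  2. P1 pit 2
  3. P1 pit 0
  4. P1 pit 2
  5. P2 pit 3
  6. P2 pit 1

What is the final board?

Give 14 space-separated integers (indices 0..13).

Answer: 1 6 0 8 5 3 0 2 0 1 1 7 4 2

Derivation:
Move 1: P2 pit2 -> P1=[3,5,3,5,4,2](0) P2=[2,2,0,4,6,3](1)
Move 2: P1 pit2 -> P1=[3,5,0,6,5,3](0) P2=[2,2,0,4,6,3](1)
Move 3: P1 pit0 -> P1=[0,6,1,7,5,3](0) P2=[2,2,0,4,6,3](1)
Move 4: P1 pit2 -> P1=[0,6,0,8,5,3](0) P2=[2,2,0,4,6,3](1)
Move 5: P2 pit3 -> P1=[1,6,0,8,5,3](0) P2=[2,2,0,0,7,4](2)
Move 6: P2 pit1 -> P1=[1,6,0,8,5,3](0) P2=[2,0,1,1,7,4](2)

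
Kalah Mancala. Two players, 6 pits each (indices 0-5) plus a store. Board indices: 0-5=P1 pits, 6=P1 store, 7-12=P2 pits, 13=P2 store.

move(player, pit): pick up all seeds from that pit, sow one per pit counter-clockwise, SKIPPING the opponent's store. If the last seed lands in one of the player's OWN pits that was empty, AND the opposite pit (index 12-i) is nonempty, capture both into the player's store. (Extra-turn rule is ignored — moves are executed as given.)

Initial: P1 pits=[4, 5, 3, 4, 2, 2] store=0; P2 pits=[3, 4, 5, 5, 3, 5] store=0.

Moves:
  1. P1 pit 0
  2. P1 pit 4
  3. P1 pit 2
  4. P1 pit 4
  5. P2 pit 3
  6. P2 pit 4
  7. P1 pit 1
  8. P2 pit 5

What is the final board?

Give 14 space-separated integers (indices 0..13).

Move 1: P1 pit0 -> P1=[0,6,4,5,3,2](0) P2=[3,4,5,5,3,5](0)
Move 2: P1 pit4 -> P1=[0,6,4,5,0,3](1) P2=[4,4,5,5,3,5](0)
Move 3: P1 pit2 -> P1=[0,6,0,6,1,4](2) P2=[4,4,5,5,3,5](0)
Move 4: P1 pit4 -> P1=[0,6,0,6,0,5](2) P2=[4,4,5,5,3,5](0)
Move 5: P2 pit3 -> P1=[1,7,0,6,0,5](2) P2=[4,4,5,0,4,6](1)
Move 6: P2 pit4 -> P1=[2,8,0,6,0,5](2) P2=[4,4,5,0,0,7](2)
Move 7: P1 pit1 -> P1=[2,0,1,7,1,6](3) P2=[5,5,6,0,0,7](2)
Move 8: P2 pit5 -> P1=[3,1,2,8,2,7](3) P2=[5,5,6,0,0,0](3)

Answer: 3 1 2 8 2 7 3 5 5 6 0 0 0 3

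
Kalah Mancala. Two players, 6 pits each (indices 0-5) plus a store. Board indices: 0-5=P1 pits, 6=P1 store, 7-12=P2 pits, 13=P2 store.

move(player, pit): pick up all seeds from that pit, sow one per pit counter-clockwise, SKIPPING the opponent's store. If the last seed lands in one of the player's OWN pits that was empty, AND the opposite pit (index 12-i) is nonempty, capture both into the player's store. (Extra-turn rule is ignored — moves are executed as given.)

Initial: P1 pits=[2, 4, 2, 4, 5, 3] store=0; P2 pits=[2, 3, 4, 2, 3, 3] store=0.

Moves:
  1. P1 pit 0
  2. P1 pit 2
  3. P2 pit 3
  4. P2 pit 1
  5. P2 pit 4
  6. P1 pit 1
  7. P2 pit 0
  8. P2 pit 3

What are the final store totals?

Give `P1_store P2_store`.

Answer: 1 1

Derivation:
Move 1: P1 pit0 -> P1=[0,5,3,4,5,3](0) P2=[2,3,4,2,3,3](0)
Move 2: P1 pit2 -> P1=[0,5,0,5,6,4](0) P2=[2,3,4,2,3,3](0)
Move 3: P2 pit3 -> P1=[0,5,0,5,6,4](0) P2=[2,3,4,0,4,4](0)
Move 4: P2 pit1 -> P1=[0,5,0,5,6,4](0) P2=[2,0,5,1,5,4](0)
Move 5: P2 pit4 -> P1=[1,6,1,5,6,4](0) P2=[2,0,5,1,0,5](1)
Move 6: P1 pit1 -> P1=[1,0,2,6,7,5](1) P2=[3,0,5,1,0,5](1)
Move 7: P2 pit0 -> P1=[1,0,2,6,7,5](1) P2=[0,1,6,2,0,5](1)
Move 8: P2 pit3 -> P1=[1,0,2,6,7,5](1) P2=[0,1,6,0,1,6](1)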